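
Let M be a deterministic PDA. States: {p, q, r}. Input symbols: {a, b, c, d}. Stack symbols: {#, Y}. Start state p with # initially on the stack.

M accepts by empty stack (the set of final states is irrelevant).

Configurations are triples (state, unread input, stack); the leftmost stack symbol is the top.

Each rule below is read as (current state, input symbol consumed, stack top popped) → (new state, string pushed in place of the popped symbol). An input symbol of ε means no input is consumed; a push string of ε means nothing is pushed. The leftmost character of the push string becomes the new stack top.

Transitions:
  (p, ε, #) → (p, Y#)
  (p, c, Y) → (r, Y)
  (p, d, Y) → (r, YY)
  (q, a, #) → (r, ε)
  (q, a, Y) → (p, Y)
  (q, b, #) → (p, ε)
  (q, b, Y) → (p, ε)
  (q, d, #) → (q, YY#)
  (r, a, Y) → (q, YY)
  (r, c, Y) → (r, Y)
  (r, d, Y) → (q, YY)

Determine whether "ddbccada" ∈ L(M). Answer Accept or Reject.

Reject

(p, ddbccada, #) ⊢ (p, ddbccada, Y#) ⊢ (r, dbccada, YY#) ⊢ (q, bccada, YYY#) ⊢ (p, ccada, YY#) ⊢ (r, cada, YY#) ⊢ (r, ada, YY#) ⊢ (q, da, YYY#)
No transition applies at (q, da, YYY#); input not fully consumed.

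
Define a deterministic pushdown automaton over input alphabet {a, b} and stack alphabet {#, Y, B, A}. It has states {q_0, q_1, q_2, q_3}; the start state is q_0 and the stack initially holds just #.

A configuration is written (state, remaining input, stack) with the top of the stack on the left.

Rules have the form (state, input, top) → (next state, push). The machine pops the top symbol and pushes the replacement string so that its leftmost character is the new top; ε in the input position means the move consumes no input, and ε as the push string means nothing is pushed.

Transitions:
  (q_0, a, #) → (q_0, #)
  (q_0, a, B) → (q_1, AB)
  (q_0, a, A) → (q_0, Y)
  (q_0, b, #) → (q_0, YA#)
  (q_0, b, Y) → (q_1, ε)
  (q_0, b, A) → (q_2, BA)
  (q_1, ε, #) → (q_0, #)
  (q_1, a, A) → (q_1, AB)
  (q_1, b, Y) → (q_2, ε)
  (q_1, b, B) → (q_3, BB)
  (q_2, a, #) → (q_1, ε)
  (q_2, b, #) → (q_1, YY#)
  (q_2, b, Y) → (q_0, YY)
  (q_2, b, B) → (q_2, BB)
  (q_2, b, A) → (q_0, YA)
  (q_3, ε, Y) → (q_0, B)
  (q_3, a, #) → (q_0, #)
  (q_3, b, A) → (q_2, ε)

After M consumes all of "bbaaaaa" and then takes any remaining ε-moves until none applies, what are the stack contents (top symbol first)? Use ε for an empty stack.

(q_0, bbaaaaa, #) ⊢ (q_0, baaaaa, YA#) ⊢ (q_1, aaaaa, A#) ⊢ (q_1, aaaa, AB#) ⊢ (q_1, aaa, ABB#) ⊢ (q_1, aa, ABBB#) ⊢ (q_1, a, ABBBB#) ⊢ (q_1, ε, ABBBBB#)
All input consumed in state q_1 with stack ABBBBB#.

ABBBBB#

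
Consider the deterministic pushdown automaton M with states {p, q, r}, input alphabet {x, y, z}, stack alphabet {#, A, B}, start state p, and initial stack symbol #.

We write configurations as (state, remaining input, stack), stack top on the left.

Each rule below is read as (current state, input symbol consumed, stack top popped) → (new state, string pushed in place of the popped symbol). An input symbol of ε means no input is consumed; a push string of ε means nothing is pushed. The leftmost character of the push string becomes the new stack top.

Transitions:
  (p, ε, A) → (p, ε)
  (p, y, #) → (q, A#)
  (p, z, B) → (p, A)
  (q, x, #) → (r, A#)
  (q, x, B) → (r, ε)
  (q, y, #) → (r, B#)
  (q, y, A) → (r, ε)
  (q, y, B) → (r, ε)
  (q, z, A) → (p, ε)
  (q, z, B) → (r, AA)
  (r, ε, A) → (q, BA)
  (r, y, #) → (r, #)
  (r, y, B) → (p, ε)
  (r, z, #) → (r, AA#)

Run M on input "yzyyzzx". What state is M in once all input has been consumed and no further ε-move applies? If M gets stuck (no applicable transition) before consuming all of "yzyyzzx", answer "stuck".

(p, yzyyzzx, #) ⊢ (q, zyyzzx, A#) ⊢ (p, yyzzx, #) ⊢ (q, yzzx, A#) ⊢ (r, zzx, #) ⊢ (r, zx, AA#) ⊢ (q, zx, BAA#) ⊢ (r, x, AAAA#) ⊢ (q, x, BAAAA#) ⊢ (r, ε, AAAA#) ⊢ (q, ε, BAAAA#)
All input consumed; M is in state q.

q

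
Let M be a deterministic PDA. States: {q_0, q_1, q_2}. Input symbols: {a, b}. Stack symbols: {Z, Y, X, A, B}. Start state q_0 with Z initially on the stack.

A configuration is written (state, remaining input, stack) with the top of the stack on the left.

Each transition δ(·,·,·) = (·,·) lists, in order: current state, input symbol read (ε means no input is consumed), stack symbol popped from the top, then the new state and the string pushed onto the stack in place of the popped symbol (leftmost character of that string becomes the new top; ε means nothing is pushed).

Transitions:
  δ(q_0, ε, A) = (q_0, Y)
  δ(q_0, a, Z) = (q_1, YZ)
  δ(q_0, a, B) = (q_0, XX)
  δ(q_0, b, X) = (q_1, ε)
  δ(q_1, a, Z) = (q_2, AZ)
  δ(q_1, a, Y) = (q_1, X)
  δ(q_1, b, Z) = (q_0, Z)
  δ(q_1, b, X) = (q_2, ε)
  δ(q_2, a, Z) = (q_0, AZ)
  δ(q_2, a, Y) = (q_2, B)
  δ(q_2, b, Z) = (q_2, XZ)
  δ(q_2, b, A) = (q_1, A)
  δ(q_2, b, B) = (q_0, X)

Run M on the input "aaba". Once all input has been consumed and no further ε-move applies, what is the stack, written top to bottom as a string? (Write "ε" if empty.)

(q_0, aaba, Z) ⊢ (q_1, aba, YZ) ⊢ (q_1, ba, XZ) ⊢ (q_2, a, Z) ⊢ (q_0, ε, AZ) ⊢ (q_0, ε, YZ)
All input consumed in state q_0 with stack YZ.

YZ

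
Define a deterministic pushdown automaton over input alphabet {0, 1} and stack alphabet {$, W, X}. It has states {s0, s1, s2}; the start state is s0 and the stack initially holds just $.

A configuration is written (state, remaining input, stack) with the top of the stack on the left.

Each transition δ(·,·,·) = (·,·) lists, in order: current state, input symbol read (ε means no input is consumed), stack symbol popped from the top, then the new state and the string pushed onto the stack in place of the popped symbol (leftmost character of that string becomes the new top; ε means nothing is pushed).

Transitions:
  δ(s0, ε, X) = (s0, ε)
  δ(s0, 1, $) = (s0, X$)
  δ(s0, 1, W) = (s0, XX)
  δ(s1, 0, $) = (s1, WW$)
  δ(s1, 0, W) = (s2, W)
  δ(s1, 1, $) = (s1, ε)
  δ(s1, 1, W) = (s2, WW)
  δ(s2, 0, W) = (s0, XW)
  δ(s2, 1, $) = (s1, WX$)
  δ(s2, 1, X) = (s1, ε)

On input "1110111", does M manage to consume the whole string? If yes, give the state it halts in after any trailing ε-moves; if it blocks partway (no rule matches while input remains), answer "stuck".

(s0, 1110111, $)
  read 1, top $: go to s0, push X$ → (s0, 110111, X$)
  ε-move, top X: go to s0, push ε → (s0, 110111, $)
  read 1, top $: go to s0, push X$ → (s0, 10111, X$)
  ε-move, top X: go to s0, push ε → (s0, 10111, $)
  read 1, top $: go to s0, push X$ → (s0, 0111, X$)
  ε-move, top X: go to s0, push ε → (s0, 0111, $)
No transition for (s0, 0, top $); M blocks with input 0111 remaining.

stuck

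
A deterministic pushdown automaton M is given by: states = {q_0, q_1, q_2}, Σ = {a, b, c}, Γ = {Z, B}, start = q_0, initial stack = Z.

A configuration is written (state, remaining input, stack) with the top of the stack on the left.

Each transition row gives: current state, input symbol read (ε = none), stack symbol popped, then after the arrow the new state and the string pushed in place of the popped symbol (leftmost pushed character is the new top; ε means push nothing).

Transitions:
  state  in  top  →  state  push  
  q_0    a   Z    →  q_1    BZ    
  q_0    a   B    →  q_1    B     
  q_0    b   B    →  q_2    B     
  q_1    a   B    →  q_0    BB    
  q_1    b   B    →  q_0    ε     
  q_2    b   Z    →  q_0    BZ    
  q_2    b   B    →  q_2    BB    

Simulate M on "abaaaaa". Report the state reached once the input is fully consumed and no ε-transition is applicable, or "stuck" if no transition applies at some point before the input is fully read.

q_1

(q_0, abaaaaa, Z)
  read a, top Z: go to q_1, push BZ → (q_1, baaaaa, BZ)
  read b, top B: go to q_0, push ε → (q_0, aaaaa, Z)
  read a, top Z: go to q_1, push BZ → (q_1, aaaa, BZ)
  read a, top B: go to q_0, push BB → (q_0, aaa, BBZ)
  read a, top B: go to q_1, push B → (q_1, aa, BBZ)
  read a, top B: go to q_0, push BB → (q_0, a, BBBZ)
  read a, top B: go to q_1, push B → (q_1, ε, BBBZ)
All input consumed; M is in state q_1.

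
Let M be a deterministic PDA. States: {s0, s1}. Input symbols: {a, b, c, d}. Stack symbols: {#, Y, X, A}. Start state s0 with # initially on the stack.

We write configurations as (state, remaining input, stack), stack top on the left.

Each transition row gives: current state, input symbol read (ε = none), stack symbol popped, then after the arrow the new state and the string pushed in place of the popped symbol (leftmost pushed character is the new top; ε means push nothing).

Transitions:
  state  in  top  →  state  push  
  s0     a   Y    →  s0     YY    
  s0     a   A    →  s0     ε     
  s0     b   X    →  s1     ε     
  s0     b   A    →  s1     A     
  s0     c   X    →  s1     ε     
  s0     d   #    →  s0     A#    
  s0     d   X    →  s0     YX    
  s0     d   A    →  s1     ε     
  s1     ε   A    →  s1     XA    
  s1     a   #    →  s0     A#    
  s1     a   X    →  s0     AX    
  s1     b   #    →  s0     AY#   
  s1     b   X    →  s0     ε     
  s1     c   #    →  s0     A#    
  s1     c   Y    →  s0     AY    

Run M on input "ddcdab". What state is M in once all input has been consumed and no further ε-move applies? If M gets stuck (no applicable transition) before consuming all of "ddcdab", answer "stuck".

(s0, ddcdab, #)
  read d, top #: go to s0, push A# → (s0, dcdab, A#)
  read d, top A: go to s1, push ε → (s1, cdab, #)
  read c, top #: go to s0, push A# → (s0, dab, A#)
  read d, top A: go to s1, push ε → (s1, ab, #)
  read a, top #: go to s0, push A# → (s0, b, A#)
  read b, top A: go to s1, push A → (s1, ε, A#)
  ε-move, top A: go to s1, push XA → (s1, ε, XA#)
All input consumed; M is in state s1.

s1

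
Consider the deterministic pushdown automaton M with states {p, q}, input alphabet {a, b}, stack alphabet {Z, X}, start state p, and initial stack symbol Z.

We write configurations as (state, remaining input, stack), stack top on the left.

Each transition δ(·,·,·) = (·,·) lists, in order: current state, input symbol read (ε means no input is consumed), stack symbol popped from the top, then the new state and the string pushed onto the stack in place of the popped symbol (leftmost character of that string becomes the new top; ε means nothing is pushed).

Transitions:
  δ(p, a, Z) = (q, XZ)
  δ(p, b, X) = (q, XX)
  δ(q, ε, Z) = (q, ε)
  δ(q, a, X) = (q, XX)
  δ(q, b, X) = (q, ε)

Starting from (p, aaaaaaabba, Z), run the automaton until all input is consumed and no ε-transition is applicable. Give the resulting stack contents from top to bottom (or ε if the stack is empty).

XXXXXXZ

(p, aaaaaaabba, Z) ⊢ (q, aaaaaabba, XZ) ⊢ (q, aaaaabba, XXZ) ⊢ (q, aaaabba, XXXZ) ⊢ (q, aaabba, XXXXZ) ⊢ (q, aabba, XXXXXZ) ⊢ (q, abba, XXXXXXZ) ⊢ (q, bba, XXXXXXXZ) ⊢ (q, ba, XXXXXXZ) ⊢ (q, a, XXXXXZ) ⊢ (q, ε, XXXXXXZ)
All input consumed in state q with stack XXXXXXZ.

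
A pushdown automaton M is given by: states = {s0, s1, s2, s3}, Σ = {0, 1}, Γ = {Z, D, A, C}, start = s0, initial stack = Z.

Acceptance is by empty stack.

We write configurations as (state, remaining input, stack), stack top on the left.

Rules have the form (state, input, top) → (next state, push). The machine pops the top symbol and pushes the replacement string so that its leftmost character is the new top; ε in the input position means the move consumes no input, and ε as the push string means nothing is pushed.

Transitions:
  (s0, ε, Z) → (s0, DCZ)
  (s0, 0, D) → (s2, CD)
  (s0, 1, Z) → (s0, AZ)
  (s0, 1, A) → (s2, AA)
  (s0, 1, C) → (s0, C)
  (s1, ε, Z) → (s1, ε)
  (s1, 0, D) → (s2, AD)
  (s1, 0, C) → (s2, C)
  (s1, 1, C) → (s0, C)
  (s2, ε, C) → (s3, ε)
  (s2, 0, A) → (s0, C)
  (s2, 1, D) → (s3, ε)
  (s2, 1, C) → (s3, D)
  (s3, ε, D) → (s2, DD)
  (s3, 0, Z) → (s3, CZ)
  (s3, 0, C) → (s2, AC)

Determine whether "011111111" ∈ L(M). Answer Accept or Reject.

No computation consumes all input and empties the stack.

Reject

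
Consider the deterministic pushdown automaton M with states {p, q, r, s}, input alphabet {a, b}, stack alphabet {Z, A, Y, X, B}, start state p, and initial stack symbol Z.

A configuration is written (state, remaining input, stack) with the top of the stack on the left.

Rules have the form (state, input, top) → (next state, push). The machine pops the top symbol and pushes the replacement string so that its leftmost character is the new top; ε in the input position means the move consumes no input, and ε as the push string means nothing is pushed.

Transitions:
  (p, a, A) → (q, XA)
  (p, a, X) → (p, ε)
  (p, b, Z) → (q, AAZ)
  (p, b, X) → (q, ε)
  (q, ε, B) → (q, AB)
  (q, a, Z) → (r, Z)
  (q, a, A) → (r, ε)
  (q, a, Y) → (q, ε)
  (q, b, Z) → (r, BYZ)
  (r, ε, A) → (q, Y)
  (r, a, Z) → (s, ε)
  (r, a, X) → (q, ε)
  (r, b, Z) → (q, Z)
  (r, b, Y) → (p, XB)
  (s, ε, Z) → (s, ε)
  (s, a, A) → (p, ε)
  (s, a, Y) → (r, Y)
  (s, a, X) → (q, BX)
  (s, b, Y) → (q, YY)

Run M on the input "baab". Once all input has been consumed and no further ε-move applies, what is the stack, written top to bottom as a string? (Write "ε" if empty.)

(p, baab, Z)
  read b, top Z: go to q, push AAZ → (q, aab, AAZ)
  read a, top A: go to r, push ε → (r, ab, AZ)
  ε-move, top A: go to q, push Y → (q, ab, YZ)
  read a, top Y: go to q, push ε → (q, b, Z)
  read b, top Z: go to r, push BYZ → (r, ε, BYZ)
All input consumed in state r with stack BYZ.

BYZ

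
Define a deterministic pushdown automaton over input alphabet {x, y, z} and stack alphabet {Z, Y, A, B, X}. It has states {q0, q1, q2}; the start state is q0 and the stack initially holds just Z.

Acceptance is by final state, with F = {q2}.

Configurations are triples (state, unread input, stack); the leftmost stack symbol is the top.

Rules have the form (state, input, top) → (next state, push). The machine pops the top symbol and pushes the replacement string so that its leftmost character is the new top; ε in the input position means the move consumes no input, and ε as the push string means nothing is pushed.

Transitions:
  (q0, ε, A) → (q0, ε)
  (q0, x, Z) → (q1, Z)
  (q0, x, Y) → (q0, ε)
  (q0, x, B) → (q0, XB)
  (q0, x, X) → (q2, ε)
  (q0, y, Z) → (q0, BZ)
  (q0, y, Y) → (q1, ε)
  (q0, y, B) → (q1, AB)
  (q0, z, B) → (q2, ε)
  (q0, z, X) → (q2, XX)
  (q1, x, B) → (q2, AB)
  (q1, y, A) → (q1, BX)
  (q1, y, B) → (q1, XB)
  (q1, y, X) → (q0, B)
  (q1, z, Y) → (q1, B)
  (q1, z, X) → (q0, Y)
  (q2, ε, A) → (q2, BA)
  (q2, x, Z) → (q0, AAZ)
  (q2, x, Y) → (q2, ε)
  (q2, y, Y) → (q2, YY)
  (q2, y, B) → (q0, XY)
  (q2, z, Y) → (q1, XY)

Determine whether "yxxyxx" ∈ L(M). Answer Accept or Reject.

Accept

(q0, yxxyxx, Z)
  read y, top Z: go to q0, push BZ → (q0, xxyxx, BZ)
  read x, top B: go to q0, push XB → (q0, xyxx, XBZ)
  read x, top X: go to q2, push ε → (q2, yxx, BZ)
  read y, top B: go to q0, push XY → (q0, xx, XYZ)
  read x, top X: go to q2, push ε → (q2, x, YZ)
  read x, top Y: go to q2, push ε → (q2, ε, Z)
All input consumed; state q2 ∈ F.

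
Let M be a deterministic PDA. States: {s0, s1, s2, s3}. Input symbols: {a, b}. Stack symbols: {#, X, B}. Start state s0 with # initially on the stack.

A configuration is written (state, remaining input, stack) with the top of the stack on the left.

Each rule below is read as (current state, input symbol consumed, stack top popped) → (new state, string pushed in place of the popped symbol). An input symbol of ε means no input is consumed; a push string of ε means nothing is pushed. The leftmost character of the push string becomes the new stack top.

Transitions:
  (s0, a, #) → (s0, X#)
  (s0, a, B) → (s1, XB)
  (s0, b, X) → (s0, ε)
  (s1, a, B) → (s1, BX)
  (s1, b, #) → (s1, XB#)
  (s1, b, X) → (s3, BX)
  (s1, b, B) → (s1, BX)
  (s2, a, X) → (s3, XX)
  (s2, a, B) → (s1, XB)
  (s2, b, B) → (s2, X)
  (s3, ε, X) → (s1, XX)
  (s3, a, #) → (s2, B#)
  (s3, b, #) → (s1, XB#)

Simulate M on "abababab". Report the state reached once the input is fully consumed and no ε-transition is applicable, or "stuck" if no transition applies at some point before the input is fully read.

s0

(s0, abababab, #)
  read a, top #: go to s0, push X# → (s0, bababab, X#)
  read b, top X: go to s0, push ε → (s0, ababab, #)
  read a, top #: go to s0, push X# → (s0, babab, X#)
  read b, top X: go to s0, push ε → (s0, abab, #)
  read a, top #: go to s0, push X# → (s0, bab, X#)
  read b, top X: go to s0, push ε → (s0, ab, #)
  read a, top #: go to s0, push X# → (s0, b, X#)
  read b, top X: go to s0, push ε → (s0, ε, #)
All input consumed; M is in state s0.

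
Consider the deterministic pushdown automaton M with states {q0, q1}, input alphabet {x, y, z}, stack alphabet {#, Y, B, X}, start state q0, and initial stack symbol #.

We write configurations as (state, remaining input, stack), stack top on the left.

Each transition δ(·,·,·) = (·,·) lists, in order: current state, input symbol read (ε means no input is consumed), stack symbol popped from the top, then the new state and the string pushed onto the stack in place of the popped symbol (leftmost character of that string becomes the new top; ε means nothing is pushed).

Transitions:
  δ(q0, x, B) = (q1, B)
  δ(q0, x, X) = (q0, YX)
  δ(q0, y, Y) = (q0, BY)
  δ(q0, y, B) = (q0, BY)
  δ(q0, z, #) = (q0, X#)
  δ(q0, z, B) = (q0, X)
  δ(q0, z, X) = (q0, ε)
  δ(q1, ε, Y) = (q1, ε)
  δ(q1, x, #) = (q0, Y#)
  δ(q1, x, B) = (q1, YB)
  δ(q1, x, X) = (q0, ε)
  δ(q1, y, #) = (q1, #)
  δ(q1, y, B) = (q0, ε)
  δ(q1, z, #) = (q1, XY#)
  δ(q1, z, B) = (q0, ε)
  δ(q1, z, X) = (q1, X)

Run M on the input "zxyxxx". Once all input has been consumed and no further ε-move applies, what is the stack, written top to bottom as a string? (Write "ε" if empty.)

BYX#

(q0, zxyxxx, #)
  read z, top #: go to q0, push X# → (q0, xyxxx, X#)
  read x, top X: go to q0, push YX → (q0, yxxx, YX#)
  read y, top Y: go to q0, push BY → (q0, xxx, BYX#)
  read x, top B: go to q1, push B → (q1, xx, BYX#)
  read x, top B: go to q1, push YB → (q1, x, YBYX#)
  ε-move, top Y: go to q1, push ε → (q1, x, BYX#)
  read x, top B: go to q1, push YB → (q1, ε, YBYX#)
  ε-move, top Y: go to q1, push ε → (q1, ε, BYX#)
All input consumed in state q1 with stack BYX#.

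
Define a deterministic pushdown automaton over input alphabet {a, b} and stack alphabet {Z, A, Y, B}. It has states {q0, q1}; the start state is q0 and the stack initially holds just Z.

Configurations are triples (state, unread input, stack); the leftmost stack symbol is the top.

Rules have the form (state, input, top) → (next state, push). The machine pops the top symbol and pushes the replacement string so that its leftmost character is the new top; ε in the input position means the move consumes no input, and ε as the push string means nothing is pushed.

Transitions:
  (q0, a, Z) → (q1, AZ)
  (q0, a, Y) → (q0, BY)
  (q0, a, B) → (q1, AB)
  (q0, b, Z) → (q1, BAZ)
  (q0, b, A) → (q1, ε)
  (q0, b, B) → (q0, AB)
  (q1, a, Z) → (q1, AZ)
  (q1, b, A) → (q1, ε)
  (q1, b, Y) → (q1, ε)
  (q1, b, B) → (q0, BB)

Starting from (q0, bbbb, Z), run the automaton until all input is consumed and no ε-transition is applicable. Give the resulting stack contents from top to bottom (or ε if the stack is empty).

BBAZ

(q0, bbbb, Z)
  read b, top Z: go to q1, push BAZ → (q1, bbb, BAZ)
  read b, top B: go to q0, push BB → (q0, bb, BBAZ)
  read b, top B: go to q0, push AB → (q0, b, ABBAZ)
  read b, top A: go to q1, push ε → (q1, ε, BBAZ)
All input consumed in state q1 with stack BBAZ.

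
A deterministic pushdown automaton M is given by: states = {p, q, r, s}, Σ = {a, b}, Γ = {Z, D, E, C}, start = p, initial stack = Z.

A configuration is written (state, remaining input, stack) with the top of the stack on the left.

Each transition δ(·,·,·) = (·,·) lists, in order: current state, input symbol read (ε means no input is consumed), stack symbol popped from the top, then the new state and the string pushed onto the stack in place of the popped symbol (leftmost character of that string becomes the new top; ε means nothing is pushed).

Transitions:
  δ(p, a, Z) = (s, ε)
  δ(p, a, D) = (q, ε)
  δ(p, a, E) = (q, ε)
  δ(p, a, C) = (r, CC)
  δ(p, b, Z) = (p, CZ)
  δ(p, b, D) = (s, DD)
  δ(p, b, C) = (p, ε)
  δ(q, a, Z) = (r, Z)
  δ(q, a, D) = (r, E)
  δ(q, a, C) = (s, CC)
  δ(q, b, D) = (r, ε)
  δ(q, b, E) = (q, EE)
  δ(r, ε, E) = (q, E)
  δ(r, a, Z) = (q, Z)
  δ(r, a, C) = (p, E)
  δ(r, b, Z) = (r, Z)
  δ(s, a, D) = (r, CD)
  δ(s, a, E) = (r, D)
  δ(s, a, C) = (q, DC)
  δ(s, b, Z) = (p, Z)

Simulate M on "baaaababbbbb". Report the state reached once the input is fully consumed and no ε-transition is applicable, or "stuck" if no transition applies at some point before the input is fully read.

stuck

(p, baaaababbbbb, Z)
  read b, top Z: go to p, push CZ → (p, aaaababbbbb, CZ)
  read a, top C: go to r, push CC → (r, aaababbbbb, CCZ)
  read a, top C: go to p, push E → (p, aababbbbb, ECZ)
  read a, top E: go to q, push ε → (q, ababbbbb, CZ)
  read a, top C: go to s, push CC → (s, babbbbb, CCZ)
No transition for (s, b, top C); M blocks with input babbbbb remaining.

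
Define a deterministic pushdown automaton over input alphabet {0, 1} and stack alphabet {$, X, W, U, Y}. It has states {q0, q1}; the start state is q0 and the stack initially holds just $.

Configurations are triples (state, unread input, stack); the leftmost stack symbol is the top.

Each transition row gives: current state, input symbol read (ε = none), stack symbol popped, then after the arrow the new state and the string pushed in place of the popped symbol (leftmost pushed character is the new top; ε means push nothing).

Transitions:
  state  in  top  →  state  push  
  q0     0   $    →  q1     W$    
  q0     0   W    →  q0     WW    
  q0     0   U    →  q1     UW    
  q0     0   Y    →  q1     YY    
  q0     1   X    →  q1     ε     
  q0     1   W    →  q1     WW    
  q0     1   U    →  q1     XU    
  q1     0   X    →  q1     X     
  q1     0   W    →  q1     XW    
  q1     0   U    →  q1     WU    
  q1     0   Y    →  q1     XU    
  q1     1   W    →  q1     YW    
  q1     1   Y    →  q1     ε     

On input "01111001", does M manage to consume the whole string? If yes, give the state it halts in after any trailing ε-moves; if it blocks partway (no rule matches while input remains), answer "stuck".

(q0, 01111001, $)
  read 0, top $: go to q1, push W$ → (q1, 1111001, W$)
  read 1, top W: go to q1, push YW → (q1, 111001, YW$)
  read 1, top Y: go to q1, push ε → (q1, 11001, W$)
  read 1, top W: go to q1, push YW → (q1, 1001, YW$)
  read 1, top Y: go to q1, push ε → (q1, 001, W$)
  read 0, top W: go to q1, push XW → (q1, 01, XW$)
  read 0, top X: go to q1, push X → (q1, 1, XW$)
No transition for (q1, 1, top X); M blocks with input 1 remaining.

stuck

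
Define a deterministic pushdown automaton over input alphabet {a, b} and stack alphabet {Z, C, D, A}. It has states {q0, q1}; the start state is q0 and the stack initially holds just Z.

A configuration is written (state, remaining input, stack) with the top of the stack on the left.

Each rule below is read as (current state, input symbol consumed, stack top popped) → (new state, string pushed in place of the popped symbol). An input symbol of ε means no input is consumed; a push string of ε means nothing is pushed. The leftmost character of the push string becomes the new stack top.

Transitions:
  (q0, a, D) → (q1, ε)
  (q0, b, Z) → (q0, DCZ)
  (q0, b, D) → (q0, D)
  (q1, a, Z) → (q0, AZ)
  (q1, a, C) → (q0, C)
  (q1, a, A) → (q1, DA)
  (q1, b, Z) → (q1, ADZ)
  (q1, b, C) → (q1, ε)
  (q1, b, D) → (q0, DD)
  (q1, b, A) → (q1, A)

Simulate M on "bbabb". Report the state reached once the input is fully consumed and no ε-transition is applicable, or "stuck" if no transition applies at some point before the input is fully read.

q1

(q0, bbabb, Z)
  read b, top Z: go to q0, push DCZ → (q0, babb, DCZ)
  read b, top D: go to q0, push D → (q0, abb, DCZ)
  read a, top D: go to q1, push ε → (q1, bb, CZ)
  read b, top C: go to q1, push ε → (q1, b, Z)
  read b, top Z: go to q1, push ADZ → (q1, ε, ADZ)
All input consumed; M is in state q1.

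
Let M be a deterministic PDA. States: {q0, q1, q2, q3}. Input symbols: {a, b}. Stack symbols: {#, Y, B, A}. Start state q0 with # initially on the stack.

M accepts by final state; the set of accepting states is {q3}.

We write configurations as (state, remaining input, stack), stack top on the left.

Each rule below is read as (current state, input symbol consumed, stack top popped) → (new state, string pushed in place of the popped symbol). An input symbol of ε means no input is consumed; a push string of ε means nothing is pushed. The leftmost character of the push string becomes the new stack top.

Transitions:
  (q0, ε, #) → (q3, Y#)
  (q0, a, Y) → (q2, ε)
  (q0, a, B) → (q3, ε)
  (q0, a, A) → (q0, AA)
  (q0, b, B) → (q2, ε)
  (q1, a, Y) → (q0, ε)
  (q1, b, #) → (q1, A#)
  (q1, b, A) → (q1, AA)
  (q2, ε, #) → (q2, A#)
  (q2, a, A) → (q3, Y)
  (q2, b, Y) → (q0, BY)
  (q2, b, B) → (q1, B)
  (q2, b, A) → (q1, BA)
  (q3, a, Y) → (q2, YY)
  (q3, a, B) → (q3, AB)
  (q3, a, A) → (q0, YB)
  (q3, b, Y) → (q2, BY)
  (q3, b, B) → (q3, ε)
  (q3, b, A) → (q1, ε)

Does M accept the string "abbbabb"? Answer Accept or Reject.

Reject

(q0, abbbabb, #)
  ε-move, top #: go to q3, push Y# → (q3, abbbabb, Y#)
  read a, top Y: go to q2, push YY → (q2, bbbabb, YY#)
  read b, top Y: go to q0, push BY → (q0, bbabb, BYY#)
  read b, top B: go to q2, push ε → (q2, babb, YY#)
  read b, top Y: go to q0, push BY → (q0, abb, BYY#)
  read a, top B: go to q3, push ε → (q3, bb, YY#)
  read b, top Y: go to q2, push BY → (q2, b, BYY#)
  read b, top B: go to q1, push B → (q1, ε, BYY#)
All input consumed; state q1 ∉ F and no further ε-move applies.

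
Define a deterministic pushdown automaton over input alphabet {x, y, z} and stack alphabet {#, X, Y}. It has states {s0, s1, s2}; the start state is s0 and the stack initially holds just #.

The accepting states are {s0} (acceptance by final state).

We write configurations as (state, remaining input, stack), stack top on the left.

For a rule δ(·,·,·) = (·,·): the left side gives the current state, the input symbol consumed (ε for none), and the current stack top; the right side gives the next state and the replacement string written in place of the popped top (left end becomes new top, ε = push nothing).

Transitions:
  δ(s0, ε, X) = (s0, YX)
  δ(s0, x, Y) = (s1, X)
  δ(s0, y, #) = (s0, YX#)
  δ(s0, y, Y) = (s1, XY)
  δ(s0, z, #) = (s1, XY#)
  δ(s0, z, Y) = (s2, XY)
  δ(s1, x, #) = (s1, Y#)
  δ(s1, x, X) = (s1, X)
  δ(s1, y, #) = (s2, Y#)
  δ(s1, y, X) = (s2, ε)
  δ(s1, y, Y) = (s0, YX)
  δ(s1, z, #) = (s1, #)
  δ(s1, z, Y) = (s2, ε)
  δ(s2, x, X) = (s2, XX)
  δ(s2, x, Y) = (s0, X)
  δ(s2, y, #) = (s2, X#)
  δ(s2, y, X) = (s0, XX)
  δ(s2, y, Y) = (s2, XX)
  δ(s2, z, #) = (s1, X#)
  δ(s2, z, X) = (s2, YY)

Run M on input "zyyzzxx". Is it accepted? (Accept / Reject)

(s0, zyyzzxx, #)
  read z, top #: go to s1, push XY# → (s1, yyzzxx, XY#)
  read y, top X: go to s2, push ε → (s2, yzzxx, Y#)
  read y, top Y: go to s2, push XX → (s2, zzxx, XX#)
  read z, top X: go to s2, push YY → (s2, zxx, YYX#)
No transition applies at (s2, zxx, YYX#); input not fully consumed.

Reject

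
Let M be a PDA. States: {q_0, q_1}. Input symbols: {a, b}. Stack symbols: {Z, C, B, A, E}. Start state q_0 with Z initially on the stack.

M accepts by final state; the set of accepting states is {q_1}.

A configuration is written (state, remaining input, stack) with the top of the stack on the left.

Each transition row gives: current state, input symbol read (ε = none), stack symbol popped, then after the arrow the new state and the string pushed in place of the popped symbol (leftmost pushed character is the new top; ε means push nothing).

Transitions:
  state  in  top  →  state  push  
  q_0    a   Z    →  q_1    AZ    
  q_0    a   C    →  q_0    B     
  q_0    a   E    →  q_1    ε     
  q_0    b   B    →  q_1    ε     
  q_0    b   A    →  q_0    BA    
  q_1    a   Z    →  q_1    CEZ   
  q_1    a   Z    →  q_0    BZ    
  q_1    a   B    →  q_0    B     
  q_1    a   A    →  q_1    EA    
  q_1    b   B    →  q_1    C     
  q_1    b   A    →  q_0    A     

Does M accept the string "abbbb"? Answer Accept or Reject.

No computation consumes all input and reaches a final state.

Reject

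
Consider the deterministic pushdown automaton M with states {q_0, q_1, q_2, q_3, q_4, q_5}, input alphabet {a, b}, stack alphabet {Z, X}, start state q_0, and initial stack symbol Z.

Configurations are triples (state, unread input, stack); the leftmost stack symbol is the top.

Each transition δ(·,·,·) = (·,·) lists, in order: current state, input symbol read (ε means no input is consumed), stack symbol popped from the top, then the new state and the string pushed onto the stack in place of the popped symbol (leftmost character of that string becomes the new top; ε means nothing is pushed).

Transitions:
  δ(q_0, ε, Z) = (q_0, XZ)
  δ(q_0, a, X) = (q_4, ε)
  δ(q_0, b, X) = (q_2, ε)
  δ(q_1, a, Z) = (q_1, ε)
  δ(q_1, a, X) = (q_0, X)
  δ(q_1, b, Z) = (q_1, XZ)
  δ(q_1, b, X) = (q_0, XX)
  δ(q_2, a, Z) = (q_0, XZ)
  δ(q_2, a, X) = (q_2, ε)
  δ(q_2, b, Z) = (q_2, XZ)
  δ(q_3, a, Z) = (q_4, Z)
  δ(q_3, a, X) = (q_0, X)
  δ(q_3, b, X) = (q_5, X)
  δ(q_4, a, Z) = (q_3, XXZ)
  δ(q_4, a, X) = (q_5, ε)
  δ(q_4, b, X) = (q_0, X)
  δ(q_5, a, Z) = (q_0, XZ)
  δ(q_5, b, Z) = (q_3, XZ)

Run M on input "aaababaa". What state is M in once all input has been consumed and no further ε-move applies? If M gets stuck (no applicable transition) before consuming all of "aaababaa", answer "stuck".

q_0

(q_0, aaababaa, Z) ⊢ (q_0, aaababaa, XZ) ⊢ (q_4, aababaa, Z) ⊢ (q_3, ababaa, XXZ) ⊢ (q_0, babaa, XXZ) ⊢ (q_2, abaa, XZ) ⊢ (q_2, baa, Z) ⊢ (q_2, aa, XZ) ⊢ (q_2, a, Z) ⊢ (q_0, ε, XZ)
All input consumed; M is in state q_0.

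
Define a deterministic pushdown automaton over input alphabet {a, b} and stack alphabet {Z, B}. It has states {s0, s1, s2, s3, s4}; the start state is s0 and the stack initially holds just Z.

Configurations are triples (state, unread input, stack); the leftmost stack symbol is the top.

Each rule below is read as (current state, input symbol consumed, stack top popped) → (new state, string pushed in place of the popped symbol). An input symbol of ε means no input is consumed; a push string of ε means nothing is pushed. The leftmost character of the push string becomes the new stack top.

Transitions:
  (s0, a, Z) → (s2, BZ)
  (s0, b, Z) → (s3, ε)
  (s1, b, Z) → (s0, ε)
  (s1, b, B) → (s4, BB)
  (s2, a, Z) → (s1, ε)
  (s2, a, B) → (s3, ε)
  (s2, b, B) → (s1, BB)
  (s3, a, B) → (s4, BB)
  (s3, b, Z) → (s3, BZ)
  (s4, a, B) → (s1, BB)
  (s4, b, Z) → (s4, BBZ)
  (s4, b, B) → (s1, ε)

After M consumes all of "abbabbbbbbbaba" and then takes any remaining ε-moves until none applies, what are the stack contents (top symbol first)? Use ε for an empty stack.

BBBBBBBBZ

(s0, abbabbbbbbbaba, Z) ⊢ (s2, bbabbbbbbbaba, BZ) ⊢ (s1, babbbbbbbaba, BBZ) ⊢ (s4, abbbbbbbaba, BBBZ) ⊢ (s1, bbbbbbbaba, BBBBZ) ⊢ (s4, bbbbbbaba, BBBBBZ) ⊢ (s1, bbbbbaba, BBBBZ) ⊢ (s4, bbbbaba, BBBBBZ) ⊢ (s1, bbbaba, BBBBZ) ⊢ (s4, bbaba, BBBBBZ) ⊢ (s1, baba, BBBBZ) ⊢ (s4, aba, BBBBBZ) ⊢ (s1, ba, BBBBBBZ) ⊢ (s4, a, BBBBBBBZ) ⊢ (s1, ε, BBBBBBBBZ)
All input consumed in state s1 with stack BBBBBBBBZ.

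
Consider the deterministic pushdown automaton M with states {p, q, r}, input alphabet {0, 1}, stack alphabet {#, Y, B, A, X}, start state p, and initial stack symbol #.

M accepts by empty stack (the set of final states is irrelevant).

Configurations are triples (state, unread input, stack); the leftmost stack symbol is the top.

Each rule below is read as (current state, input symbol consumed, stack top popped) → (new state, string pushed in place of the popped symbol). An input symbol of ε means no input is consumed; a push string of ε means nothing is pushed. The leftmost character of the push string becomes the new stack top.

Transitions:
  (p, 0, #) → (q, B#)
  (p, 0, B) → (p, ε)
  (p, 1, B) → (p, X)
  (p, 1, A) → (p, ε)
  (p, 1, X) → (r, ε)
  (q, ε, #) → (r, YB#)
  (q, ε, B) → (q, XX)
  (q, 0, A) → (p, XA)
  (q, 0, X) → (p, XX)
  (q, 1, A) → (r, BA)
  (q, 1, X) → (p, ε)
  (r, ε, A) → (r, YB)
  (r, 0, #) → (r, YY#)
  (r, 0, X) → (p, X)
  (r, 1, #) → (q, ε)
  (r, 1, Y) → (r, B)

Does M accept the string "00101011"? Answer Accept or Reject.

Accept

(p, 00101011, #)
  read 0, top #: go to q, push B# → (q, 0101011, B#)
  ε-move, top B: go to q, push XX → (q, 0101011, XX#)
  read 0, top X: go to p, push XX → (p, 101011, XXX#)
  read 1, top X: go to r, push ε → (r, 01011, XX#)
  read 0, top X: go to p, push X → (p, 1011, XX#)
  read 1, top X: go to r, push ε → (r, 011, X#)
  read 0, top X: go to p, push X → (p, 11, X#)
  read 1, top X: go to r, push ε → (r, 1, #)
  read 1, top #: go to q, push ε → (q, ε, ε)
All input consumed and the stack is empty.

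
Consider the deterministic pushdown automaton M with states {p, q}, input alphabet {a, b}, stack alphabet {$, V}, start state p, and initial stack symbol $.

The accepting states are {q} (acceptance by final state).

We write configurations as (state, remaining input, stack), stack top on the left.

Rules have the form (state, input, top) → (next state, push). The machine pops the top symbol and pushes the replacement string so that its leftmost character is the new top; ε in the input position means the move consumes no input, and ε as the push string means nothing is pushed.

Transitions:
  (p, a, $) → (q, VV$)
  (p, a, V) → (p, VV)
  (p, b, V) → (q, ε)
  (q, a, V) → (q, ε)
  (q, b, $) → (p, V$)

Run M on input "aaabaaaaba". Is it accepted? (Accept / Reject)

Accept

(p, aaabaaaaba, $) ⊢ (q, aabaaaaba, VV$) ⊢ (q, abaaaaba, V$) ⊢ (q, baaaaba, $) ⊢ (p, aaaaba, V$) ⊢ (p, aaaba, VV$) ⊢ (p, aaba, VVV$) ⊢ (p, aba, VVVV$) ⊢ (p, ba, VVVVV$) ⊢ (q, a, VVVV$) ⊢ (q, ε, VVV$)
All input consumed; state q ∈ F.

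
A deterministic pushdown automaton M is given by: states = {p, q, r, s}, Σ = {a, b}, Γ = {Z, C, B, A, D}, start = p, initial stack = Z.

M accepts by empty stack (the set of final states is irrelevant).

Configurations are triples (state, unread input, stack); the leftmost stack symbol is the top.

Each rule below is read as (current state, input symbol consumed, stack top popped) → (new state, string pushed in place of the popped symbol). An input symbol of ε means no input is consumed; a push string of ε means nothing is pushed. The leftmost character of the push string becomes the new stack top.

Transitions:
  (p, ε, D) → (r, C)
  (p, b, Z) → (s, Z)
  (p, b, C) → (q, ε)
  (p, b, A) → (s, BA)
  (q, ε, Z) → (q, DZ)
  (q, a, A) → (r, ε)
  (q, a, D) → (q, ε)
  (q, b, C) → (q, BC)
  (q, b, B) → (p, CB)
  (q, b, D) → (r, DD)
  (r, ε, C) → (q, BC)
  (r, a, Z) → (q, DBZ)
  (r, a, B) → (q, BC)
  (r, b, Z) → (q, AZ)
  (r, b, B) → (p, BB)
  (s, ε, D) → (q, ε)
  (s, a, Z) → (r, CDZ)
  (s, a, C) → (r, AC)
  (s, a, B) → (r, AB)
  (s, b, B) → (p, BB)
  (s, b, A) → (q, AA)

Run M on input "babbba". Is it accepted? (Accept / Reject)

(p, babbba, Z)
  read b, top Z: go to s, push Z → (s, abbba, Z)
  read a, top Z: go to r, push CDZ → (r, bbba, CDZ)
  ε-move, top C: go to q, push BC → (q, bbba, BCDZ)
  read b, top B: go to p, push CB → (p, bba, CBCDZ)
  read b, top C: go to q, push ε → (q, ba, BCDZ)
  read b, top B: go to p, push CB → (p, a, CBCDZ)
No transition applies at (p, a, CBCDZ); input not fully consumed.

Reject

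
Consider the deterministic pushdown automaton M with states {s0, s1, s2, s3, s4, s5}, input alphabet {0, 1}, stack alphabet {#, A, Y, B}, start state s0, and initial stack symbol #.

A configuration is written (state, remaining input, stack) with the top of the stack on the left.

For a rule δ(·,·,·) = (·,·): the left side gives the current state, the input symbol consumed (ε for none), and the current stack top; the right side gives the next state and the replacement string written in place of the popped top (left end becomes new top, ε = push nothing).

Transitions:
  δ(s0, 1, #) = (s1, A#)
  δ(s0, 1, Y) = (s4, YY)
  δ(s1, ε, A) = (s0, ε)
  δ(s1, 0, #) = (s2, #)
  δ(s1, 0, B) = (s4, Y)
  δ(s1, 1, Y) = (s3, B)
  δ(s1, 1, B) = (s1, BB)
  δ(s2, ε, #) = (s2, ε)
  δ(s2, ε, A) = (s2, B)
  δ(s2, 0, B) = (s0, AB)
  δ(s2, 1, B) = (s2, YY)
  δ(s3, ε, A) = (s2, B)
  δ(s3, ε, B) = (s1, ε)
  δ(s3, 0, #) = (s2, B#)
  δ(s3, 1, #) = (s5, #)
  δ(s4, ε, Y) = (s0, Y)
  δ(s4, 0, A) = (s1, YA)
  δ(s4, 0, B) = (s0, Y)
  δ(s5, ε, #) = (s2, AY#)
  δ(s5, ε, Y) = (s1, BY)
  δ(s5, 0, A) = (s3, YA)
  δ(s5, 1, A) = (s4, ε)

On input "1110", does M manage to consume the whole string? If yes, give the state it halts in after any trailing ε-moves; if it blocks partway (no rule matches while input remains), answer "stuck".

(s0, 1110, #) ⊢ (s1, 110, A#) ⊢ (s0, 110, #) ⊢ (s1, 10, A#) ⊢ (s0, 10, #) ⊢ (s1, 0, A#) ⊢ (s0, 0, #)
No transition for (s0, 0, top #); M blocks with input 0 remaining.

stuck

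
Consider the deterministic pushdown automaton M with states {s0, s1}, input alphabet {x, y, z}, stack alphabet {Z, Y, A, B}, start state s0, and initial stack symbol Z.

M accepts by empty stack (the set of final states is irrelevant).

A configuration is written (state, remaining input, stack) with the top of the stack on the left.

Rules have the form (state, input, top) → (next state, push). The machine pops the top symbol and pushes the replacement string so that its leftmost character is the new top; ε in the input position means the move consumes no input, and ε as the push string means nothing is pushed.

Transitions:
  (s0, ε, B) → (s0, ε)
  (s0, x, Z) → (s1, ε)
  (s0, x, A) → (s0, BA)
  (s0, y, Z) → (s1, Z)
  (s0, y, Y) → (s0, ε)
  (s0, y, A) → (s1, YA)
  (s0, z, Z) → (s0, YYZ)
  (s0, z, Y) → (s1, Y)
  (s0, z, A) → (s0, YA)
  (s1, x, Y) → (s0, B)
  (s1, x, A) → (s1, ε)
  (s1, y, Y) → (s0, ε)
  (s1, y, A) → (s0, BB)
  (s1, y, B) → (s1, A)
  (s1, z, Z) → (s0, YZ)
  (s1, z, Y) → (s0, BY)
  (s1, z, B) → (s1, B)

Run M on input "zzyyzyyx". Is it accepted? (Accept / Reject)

Accept

(s0, zzyyzyyx, Z)
  read z, top Z: go to s0, push YYZ → (s0, zyyzyyx, YYZ)
  read z, top Y: go to s1, push Y → (s1, yyzyyx, YYZ)
  read y, top Y: go to s0, push ε → (s0, yzyyx, YZ)
  read y, top Y: go to s0, push ε → (s0, zyyx, Z)
  read z, top Z: go to s0, push YYZ → (s0, yyx, YYZ)
  read y, top Y: go to s0, push ε → (s0, yx, YZ)
  read y, top Y: go to s0, push ε → (s0, x, Z)
  read x, top Z: go to s1, push ε → (s1, ε, ε)
All input consumed and the stack is empty.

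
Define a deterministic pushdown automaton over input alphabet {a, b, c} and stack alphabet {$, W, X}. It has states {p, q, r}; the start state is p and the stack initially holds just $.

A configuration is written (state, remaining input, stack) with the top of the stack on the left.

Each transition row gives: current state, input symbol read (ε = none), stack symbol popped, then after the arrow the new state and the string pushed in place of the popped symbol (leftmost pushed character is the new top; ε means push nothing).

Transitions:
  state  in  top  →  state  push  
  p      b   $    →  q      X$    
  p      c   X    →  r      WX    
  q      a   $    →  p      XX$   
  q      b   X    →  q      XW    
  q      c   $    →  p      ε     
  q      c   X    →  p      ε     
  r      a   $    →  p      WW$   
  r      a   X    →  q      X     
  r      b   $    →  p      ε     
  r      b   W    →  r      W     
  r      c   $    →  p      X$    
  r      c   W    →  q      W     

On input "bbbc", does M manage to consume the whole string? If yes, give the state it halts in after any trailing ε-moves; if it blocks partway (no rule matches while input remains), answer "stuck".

(p, bbbc, $)
  read b, top $: go to q, push X$ → (q, bbc, X$)
  read b, top X: go to q, push XW → (q, bc, XW$)
  read b, top X: go to q, push XW → (q, c, XWW$)
  read c, top X: go to p, push ε → (p, ε, WW$)
All input consumed; M is in state p.

p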